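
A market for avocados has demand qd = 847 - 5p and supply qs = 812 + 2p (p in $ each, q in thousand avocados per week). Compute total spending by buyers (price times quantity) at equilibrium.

At equilibrium qd = qs, so 847 - 5p = 812 + 2p; collecting terms, 35 = 7p and p* = 5.
From the demand curve, q* = 847 - 5(5) = 822.
Total spending by buyers = p* × q* = 5 × 822 = 4110.

Total spending by buyers = 4110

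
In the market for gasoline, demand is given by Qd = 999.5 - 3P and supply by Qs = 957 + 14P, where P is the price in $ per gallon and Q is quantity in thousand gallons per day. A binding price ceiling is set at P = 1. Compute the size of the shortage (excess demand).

Shortage = 25.5

With P fixed at 1, quantity demanded is 996.5 and quantity supplied is 971.
Shortage = Qd - Qs = 996.5 - 971 = 25.5.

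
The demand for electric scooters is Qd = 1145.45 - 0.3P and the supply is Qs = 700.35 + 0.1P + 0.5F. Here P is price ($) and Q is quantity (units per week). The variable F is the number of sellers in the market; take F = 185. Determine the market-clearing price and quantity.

With F = 185, supply is Qs = 792.85 + 0.1P.
At equilibrium Qd = Qs, so 1145.45 - 0.3P = 792.85 + 0.1P; collecting terms, 352.6 = 0.4P and P* = 881.5.
Plugging P* into demand: Q* = 1145.45 - 0.3(881.5) = 881.

P* = 881.5, Q* = 881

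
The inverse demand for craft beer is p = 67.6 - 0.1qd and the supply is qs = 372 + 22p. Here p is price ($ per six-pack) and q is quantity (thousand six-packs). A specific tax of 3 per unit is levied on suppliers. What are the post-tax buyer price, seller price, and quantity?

Rewriting in direct form: qd = 676 - 10p.
Suppliers keep p_s = p_b - 3 per unit, so supply in terms of the buyer price is qs = 306 + 22p_b.
Market clearing requires 676 - 10p_b = 306 + 22p_b; hence 370 = 32p_b and p_b = 11.5625.
Then p_s = 11.5625 - 3 = 8.5625 and q = 676 - 10(11.5625) = 560.375.

p_b = 11.5625, p_s = 8.5625, q = 560.375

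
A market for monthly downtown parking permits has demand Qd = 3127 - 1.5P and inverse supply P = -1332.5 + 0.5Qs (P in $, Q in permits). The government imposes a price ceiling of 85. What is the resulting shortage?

Shortage = 164.5

In direct form, Qs = 2665 + 2P.
At P = 85: Qd = 2999.5 and Qs = 2835.
Shortage = Qd - Qs = 2999.5 - 2835 = 164.5.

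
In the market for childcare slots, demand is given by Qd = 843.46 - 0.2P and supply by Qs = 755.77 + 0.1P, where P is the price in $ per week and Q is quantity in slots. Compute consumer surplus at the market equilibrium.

Consumer surplus = 1540562.5

Equating demand and supply, 843.46 - 0.2P = 755.77 + 0.1P gives 0.3P = 87.69, so P* = 292.3.
From the demand curve, Q* = 843.46 - 0.2(292.3) = 785.
Demand choke price (Qd = 0): P = 843.46/0.2 = 4217.3. Consumer surplus = ½ × (4217.3 - 292.3) × 785 = 1540562.5.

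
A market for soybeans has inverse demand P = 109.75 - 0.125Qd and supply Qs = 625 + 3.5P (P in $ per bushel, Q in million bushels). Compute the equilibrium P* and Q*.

Inverting to quantity form: Qd = 878 - 8P.
The market clears where 878 - 8P = 625 + 3.5P. Rearranging, 11.5P = 253, hence P* = 22.
Substitute back: Q* = 878 - 8(22) = 702.

P* = 22, Q* = 702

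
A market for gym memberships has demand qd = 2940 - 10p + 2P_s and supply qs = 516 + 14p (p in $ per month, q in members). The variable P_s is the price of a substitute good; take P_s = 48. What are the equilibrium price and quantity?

p* = 105, q* = 1986

With P_s = 48, demand is qd = 3036 - 10p.
At equilibrium qd = qs, so 3036 - 10p = 516 + 14p; collecting terms, 2520 = 24p and p* = 105.
Plugging p* into demand: q* = 3036 - 10(105) = 1986.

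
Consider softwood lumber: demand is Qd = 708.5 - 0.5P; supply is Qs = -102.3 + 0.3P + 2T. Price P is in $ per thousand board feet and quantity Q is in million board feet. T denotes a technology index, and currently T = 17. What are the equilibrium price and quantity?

With T = 17, supply is Qs = -68.3 + 0.3P.
At equilibrium Qd = Qs, so 708.5 - 0.5P = -68.3 + 0.3P; collecting terms, 776.8 = 0.8P and P* = 971.
From the demand curve, Q* = 708.5 - 0.5(971) = 223.

P* = 971, Q* = 223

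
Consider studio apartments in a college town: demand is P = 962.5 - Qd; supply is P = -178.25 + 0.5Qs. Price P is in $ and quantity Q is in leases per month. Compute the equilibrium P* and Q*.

In direct form, Qd = 962.5 - P and Qs = 356.5 + 2P.
Set Qd = Qs: 962.5 - P = 356.5 + 2P, so 606 = 3P and P* = 202.
From the demand curve, Q* = 962.5 - 202 = 760.5.

P* = 202, Q* = 760.5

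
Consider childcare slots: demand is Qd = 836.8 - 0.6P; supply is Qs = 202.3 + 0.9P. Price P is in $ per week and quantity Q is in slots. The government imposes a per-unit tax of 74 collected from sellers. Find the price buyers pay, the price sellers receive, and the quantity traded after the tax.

With a tax of 74 on sellers, they supply based on the net price P_s = P_b - 74, so Qs = 135.7 + 0.9P_b.
Equate demand and the shifted supply: 836.8 - 0.6P_b = 135.7 + 0.9P_b, giving 1.5P_b = 701.1, so P_b = 467.4.
So P_s = 393.4 and the quantity traded is Q = 836.8 - 0.6(467.4) = 556.36.

P_b = 467.4, P_s = 393.4, Q = 556.36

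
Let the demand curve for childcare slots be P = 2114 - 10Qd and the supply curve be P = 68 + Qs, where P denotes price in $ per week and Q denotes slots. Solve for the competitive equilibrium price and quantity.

P* = 254, Q* = 186

In direct form, Qd = 211.4 - 0.1P and Qs = -68 + P.
The market clears where 211.4 - 0.1P = -68 + P. Rearranging, 1.1P = 279.4, hence P* = 254.
From the demand curve, Q* = 211.4 - 0.1(254) = 186.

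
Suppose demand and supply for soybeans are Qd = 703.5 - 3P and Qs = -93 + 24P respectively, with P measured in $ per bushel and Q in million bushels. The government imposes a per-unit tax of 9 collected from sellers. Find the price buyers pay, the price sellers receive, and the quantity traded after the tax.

With a tax of 9 on sellers, they supply based on the net price P_s = P_b - 9, so Qs = -309 + 24P_b.
Market clearing requires 703.5 - 3P_b = -309 + 24P_b; hence 1012.5 = 27P_b and P_b = 37.5.
Then P_s = 37.5 - 9 = 28.5 and Q = 703.5 - 3(37.5) = 591.

P_b = 37.5, P_s = 28.5, Q = 591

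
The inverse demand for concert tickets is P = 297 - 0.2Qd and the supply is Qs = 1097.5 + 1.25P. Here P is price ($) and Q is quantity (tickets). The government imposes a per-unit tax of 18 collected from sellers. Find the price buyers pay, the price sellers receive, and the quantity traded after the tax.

Rewriting in direct form: Qd = 1485 - 5P.
Sellers keep P_s = P_b - 18 per unit, so supply in terms of the buyer price is Qs = 1075 + 1.25P_b.
Set Qd = Qs: 1485 - 5P_b = 1075 + 1.25P_b, so 410 = 6.25P_b and P_b = 65.6.
Then P_s = 65.6 - 18 = 47.6 and Q = 1485 - 5(65.6) = 1157.

P_b = 65.6, P_s = 47.6, Q = 1157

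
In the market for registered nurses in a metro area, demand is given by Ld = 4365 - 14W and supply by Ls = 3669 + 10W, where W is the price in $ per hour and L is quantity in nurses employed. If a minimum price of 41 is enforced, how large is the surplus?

Surplus = 288

With W fixed at 41, quantity demanded is 3791 and quantity supplied is 4079.
Surplus = Ls - Ld = 4079 - 3791 = 288.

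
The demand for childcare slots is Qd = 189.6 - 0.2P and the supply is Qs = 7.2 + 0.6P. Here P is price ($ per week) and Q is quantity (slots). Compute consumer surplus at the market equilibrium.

At equilibrium Qd = Qs, so 189.6 - 0.2P = 7.2 + 0.6P; collecting terms, 182.4 = 0.8P and P* = 228.
Then Q* = 189.6 - 0.2(228) = 144.
Demand choke price (Qd = 0): P = 189.6/0.2 = 948. Consumer surplus = ½ × (948 - 228) × 144 = 51840.

Consumer surplus = 51840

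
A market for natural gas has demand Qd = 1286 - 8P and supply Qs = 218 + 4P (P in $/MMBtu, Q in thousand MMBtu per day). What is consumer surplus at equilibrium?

Consumer surplus = 20592.25

Equating demand and supply, 1286 - 8P = 218 + 4P gives 12P = 1068, so P* = 89.
Plugging P* into demand: Q* = 1286 - 8(89) = 574.
Demand choke price (Qd = 0): P = 1286/8 = 160.75. Consumer surplus = ½ × (160.75 - 89) × 574 = 20592.25.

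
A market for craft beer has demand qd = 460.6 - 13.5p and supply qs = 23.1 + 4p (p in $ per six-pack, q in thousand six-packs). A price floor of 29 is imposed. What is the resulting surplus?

Evaluating both curves at the floor price 29 gives qd = 69.1, qs = 139.1.
Surplus = qs - qd = 139.1 - 69.1 = 70.

Surplus = 70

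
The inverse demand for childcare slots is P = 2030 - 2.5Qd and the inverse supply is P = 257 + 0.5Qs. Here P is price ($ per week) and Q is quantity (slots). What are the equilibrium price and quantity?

P* = 552.5, Q* = 591

Solving each curve for Q: Qd = 812 - 0.4P and Qs = -514 + 2P.
At equilibrium Qd = Qs, so 812 - 0.4P = -514 + 2P; collecting terms, 1326 = 2.4P and P* = 552.5.
From the demand curve, Q* = 812 - 0.4(552.5) = 591.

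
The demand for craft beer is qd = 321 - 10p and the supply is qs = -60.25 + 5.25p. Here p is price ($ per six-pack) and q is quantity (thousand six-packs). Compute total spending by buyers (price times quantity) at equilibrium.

Total spending by buyers = 1775

The market clears where 321 - 10p = -60.25 + 5.25p. Rearranging, 15.25p = 381.25, hence p* = 25.
Then q* = 321 - 10(25) = 71.
Total spending by buyers = p* × q* = 25 × 71 = 1775.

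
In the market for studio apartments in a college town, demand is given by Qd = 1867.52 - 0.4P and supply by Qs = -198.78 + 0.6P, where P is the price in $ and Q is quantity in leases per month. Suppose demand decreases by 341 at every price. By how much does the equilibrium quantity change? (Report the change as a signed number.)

The market clears where 1867.52 - 0.4P = -198.78 + 0.6P. Rearranging, P = 2066.3, hence P* = 2066.3.
Then Q* = 1867.52 - 0.4(2066.3) = 1041.
After the shift, demand is Qd = 1526.52 - 0.4P.
The new intersection has 1725.3 = P, i.e. P = 1725.3, Q = 836.4.
ΔQ = 836.4 - 1041 = -204.6.

ΔQ = -204.6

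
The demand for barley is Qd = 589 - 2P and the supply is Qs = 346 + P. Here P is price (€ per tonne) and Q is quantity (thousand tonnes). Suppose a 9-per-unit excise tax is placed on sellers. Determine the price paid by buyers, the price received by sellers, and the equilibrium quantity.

Sellers keep P_s = P_b - 9 per unit, so supply in terms of the buyer price is Qs = 337 + P_b.
Market clearing requires 589 - 2P_b = 337 + P_b; hence 252 = 3P_b and P_b = 84.
Then P_s = 84 - 9 = 75 and Q = 589 - 2(84) = 421.

P_b = 84, P_s = 75, Q = 421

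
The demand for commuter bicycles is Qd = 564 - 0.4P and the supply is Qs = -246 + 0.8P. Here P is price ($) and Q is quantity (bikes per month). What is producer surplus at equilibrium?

The market clears where 564 - 0.4P = -246 + 0.8P. Rearranging, 1.2P = 810, hence P* = 675.
Substitute back: Q* = 564 - 0.4(675) = 294.
Supply choke price (Qs = 0): P = 307.5. Producer surplus = ½ × (675 - 307.5) × 294 = 54022.5.

Producer surplus = 54022.5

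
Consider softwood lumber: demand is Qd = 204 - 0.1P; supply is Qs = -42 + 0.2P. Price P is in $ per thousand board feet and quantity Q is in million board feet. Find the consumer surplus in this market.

Consumer surplus = 74420

Set Qd = Qs: 204 - 0.1P = -42 + 0.2P, so 246 = 0.3P and P* = 820.
From the demand curve, Q* = 204 - 0.1(820) = 122.
Demand choke price (Qd = 0): P = 204/0.1 = 2040. Consumer surplus = ½ × (2040 - 820) × 122 = 74420.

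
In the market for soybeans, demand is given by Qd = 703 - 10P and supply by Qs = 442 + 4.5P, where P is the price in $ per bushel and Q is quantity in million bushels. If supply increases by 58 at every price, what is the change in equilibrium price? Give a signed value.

Set Qd = Qs: 703 - 10P = 442 + 4.5P, so 261 = 14.5P and P* = 18.
Substitute back: Q* = 703 - 10(18) = 523.
After the shift, supply is Qs = 500 + 4.5P.
The new intersection has 203 = 14.5P, i.e. P = 14, Q = 563.
ΔP = 14 - 18 = -4.

ΔP = -4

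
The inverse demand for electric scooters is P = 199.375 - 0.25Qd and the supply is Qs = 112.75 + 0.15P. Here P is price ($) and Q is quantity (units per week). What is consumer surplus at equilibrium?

Consumer surplus = 2363.28125

In direct form, Qd = 797.5 - 4P.
Equating demand and supply, 797.5 - 4P = 112.75 + 0.15P gives 4.15P = 684.75, so P* = 165.
Plugging P* into demand: Q* = 797.5 - 4(165) = 137.5.
Demand choke price (Qd = 0): P = 797.5/4 = 199.375. Consumer surplus = ½ × (199.375 - 165) × 137.5 = 2363.28125.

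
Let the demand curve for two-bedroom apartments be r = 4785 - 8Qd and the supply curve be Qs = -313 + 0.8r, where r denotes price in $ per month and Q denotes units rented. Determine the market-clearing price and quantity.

r* = 985, Q* = 475

In direct form, Qd = 598.125 - 0.125r.
The market clears where 598.125 - 0.125r = -313 + 0.8r. Rearranging, 0.925r = 911.125, hence r* = 985.
Plugging r* into demand: Q* = 598.125 - 0.125(985) = 475.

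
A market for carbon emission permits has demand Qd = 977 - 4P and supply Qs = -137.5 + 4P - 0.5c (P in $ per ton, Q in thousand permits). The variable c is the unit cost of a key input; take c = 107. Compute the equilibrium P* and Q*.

With c = 107, supply is Qs = -191 + 4P.
Equating demand and supply, 977 - 4P = -191 + 4P gives 8P = 1168, so P* = 146.
Then Q* = 977 - 4(146) = 393.

P* = 146, Q* = 393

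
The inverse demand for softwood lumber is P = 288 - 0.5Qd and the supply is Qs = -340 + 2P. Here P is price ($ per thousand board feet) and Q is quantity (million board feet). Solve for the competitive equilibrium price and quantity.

Rewriting in direct form: Qd = 576 - 2P.
Set Qd = Qs: 576 - 2P = -340 + 2P, so 916 = 4P and P* = 229.
Then Q* = 576 - 2(229) = 118.

P* = 229, Q* = 118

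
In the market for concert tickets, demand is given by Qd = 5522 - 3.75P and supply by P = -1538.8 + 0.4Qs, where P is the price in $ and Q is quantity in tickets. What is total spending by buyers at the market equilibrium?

Total spending by buyers = 1210556

Inverting to quantity form: Qs = 3847 + 2.5P.
At equilibrium Qd = Qs, so 5522 - 3.75P = 3847 + 2.5P; collecting terms, 1675 = 6.25P and P* = 268.
Plugging P* into demand: Q* = 5522 - 3.75(268) = 4517.
Total spending by buyers = P* × Q* = 268 × 4517 = 1210556.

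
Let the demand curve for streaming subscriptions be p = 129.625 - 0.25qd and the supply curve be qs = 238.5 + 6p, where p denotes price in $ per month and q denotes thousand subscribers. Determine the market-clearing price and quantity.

Solving each curve for q: qd = 518.5 - 4p.
The market clears where 518.5 - 4p = 238.5 + 6p. Rearranging, 10p = 280, hence p* = 28.
Then q* = 518.5 - 4(28) = 406.5.

p* = 28, q* = 406.5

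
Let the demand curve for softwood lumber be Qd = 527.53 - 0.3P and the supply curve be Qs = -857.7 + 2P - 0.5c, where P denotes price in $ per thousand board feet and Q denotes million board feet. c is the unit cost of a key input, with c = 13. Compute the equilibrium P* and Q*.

P* = 605.1, Q* = 346

With c = 13, supply is Qs = -864.2 + 2P.
The market clears where 527.53 - 0.3P = -864.2 + 2P. Rearranging, 2.3P = 1391.73, hence P* = 605.1.
Substitute back: Q* = 527.53 - 0.3(605.1) = 346.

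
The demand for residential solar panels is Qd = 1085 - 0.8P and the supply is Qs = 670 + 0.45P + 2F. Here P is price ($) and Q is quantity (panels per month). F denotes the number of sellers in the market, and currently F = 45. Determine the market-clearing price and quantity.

With F = 45, supply is Qs = 760 + 0.45P.
Equating demand and supply, 1085 - 0.8P = 760 + 0.45P gives 1.25P = 325, so P* = 260.
From the demand curve, Q* = 1085 - 0.8(260) = 877.

P* = 260, Q* = 877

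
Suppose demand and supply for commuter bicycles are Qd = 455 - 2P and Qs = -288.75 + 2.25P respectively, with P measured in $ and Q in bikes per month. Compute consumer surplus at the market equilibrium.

Consumer surplus = 2756.25

Set Qd = Qs: 455 - 2P = -288.75 + 2.25P, so 743.75 = 4.25P and P* = 175.
Substitute back: Q* = 455 - 2(175) = 105.
Demand choke price (Qd = 0): P = 455/2 = 227.5. Consumer surplus = ½ × (227.5 - 175) × 105 = 2756.25.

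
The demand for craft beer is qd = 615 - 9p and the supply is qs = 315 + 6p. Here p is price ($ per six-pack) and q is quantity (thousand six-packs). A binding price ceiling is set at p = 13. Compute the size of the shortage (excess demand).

Shortage = 105

Evaluating both curves at the ceiling price 13 gives qd = 498, qs = 393.
Shortage = qd - qs = 498 - 393 = 105.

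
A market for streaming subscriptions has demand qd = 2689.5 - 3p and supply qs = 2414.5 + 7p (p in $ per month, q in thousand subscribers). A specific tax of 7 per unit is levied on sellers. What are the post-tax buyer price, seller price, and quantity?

With a tax of 7 on sellers, they supply based on the net price p_s = p_b - 7, so qs = 2365.5 + 7p_b.
Set qd = qs: 2689.5 - 3p_b = 2365.5 + 7p_b, so 324 = 10p_b and p_b = 32.4.
Then p_s = 32.4 - 7 = 25.4 and q = 2689.5 - 3(32.4) = 2592.3.

p_b = 32.4, p_s = 25.4, q = 2592.3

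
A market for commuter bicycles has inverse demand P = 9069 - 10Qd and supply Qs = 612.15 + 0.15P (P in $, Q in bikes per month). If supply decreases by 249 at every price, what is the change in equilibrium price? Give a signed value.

ΔP = 996

Inverting to quantity form: Qd = 906.9 - 0.1P.
The market clears where 906.9 - 0.1P = 612.15 + 0.15P. Rearranging, 0.25P = 294.75, hence P* = 1179.
Substitute back: Q* = 906.9 - 0.1(1179) = 789.
After the shift, supply is Qs = 363.15 + 0.15P.
New equilibrium: 543.75 = 0.25P, so P = 2175 and Q = 689.4.
ΔP = 2175 - 1179 = 996.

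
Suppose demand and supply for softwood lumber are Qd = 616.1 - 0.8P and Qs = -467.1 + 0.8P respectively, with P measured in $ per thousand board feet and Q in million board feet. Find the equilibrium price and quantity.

At equilibrium Qd = Qs, so 616.1 - 0.8P = -467.1 + 0.8P; collecting terms, 1083.2 = 1.6P and P* = 677.
From the demand curve, Q* = 616.1 - 0.8(677) = 74.5.

P* = 677, Q* = 74.5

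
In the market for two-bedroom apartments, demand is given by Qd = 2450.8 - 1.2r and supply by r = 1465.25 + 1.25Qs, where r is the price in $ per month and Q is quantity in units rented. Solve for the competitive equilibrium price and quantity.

r* = 1811.5, Q* = 277

Solving each curve for Q: Qs = -1172.2 + 0.8r.
The market clears where 2450.8 - 1.2r = -1172.2 + 0.8r. Rearranging, 2r = 3623, hence r* = 1811.5.
From the demand curve, Q* = 2450.8 - 1.2(1811.5) = 277.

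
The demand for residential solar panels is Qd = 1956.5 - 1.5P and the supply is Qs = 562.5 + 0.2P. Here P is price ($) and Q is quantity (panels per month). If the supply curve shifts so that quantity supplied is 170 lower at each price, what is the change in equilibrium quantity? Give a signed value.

The market clears where 1956.5 - 1.5P = 562.5 + 0.2P. Rearranging, 1.7P = 1394, hence P* = 820.
From the demand curve, Q* = 1956.5 - 1.5(820) = 726.5.
After the shift, supply is Qs = 392.5 + 0.2P.
The new intersection has 1564 = 1.7P, i.e. P = 920, Q = 576.5.
ΔQ = 576.5 - 726.5 = -150.

ΔQ = -150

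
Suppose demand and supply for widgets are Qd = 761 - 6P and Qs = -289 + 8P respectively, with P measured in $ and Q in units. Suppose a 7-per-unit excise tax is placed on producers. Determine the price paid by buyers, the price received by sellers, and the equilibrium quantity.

P_b = 79, P_s = 72, Q = 287

Producers keep P_s = P_b - 7 per unit, so supply in terms of the buyer price is Qs = -345 + 8P_b.
Equate demand and the shifted supply: 761 - 6P_b = -345 + 8P_b, giving 14P_b = 1106, so P_b = 79.
Then P_s = 79 - 7 = 72 and Q = 761 - 6(79) = 287.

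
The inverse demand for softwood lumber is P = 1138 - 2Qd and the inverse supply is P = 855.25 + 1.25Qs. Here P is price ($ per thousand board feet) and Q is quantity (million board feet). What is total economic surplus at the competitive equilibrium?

Total surplus = 12299.625

Rewriting in direct form: Qd = 569 - 0.5P and Qs = -684.2 + 0.8P.
The market clears where 569 - 0.5P = -684.2 + 0.8P. Rearranging, 1.3P = 1253.2, hence P* = 964.
Substitute back: Q* = 569 - 0.5(964) = 87.
Demand choke price = 1138; supply choke price = 855.25. CS = ½(1138 - 964)(87) = 7569; PS = ½(964 - 855.25)(87) = 4730.625. Total surplus = 12299.625.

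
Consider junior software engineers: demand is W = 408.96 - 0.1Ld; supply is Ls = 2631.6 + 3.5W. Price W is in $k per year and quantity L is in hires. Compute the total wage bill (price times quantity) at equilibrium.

In direct form, Ld = 4089.6 - 10W.
Set Ld = Ls: 4089.6 - 10W = 2631.6 + 3.5W, so 1458 = 13.5W and W* = 108.
Substitute back: L* = 4089.6 - 10(108) = 3009.6.
The total wage bill = W* × L* = 108 × 3009.6 = 325036.8.

The total wage bill = 325036.8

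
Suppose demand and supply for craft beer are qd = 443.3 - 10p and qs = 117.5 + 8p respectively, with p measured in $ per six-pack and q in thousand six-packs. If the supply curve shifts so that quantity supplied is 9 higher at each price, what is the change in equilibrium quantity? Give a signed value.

Δq = 5

Set qd = qs: 443.3 - 10p = 117.5 + 8p, so 325.8 = 18p and p* = 18.1.
Then q* = 443.3 - 10(18.1) = 262.3.
After the shift, supply is qs = 126.5 + 8p.
Re-solving, 18p = 316.8 gives p = 17.6 and q = 267.3.
Δq = 267.3 - 262.3 = 5.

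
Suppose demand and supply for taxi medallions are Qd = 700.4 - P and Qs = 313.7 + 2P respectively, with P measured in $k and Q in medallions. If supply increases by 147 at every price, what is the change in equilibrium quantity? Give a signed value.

ΔQ = 49

The market clears where 700.4 - P = 313.7 + 2P. Rearranging, 3P = 386.7, hence P* = 128.9.
From the demand curve, Q* = 700.4 - 128.9 = 571.5.
After the shift, supply is Qs = 460.7 + 2P.
Re-solving, 3P = 239.7 gives P = 79.9 and Q = 620.5.
ΔQ = 620.5 - 571.5 = 49.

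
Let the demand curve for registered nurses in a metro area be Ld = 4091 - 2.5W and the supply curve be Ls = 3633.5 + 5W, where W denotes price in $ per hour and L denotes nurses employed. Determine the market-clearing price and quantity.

At equilibrium Ld = Ls, so 4091 - 2.5W = 3633.5 + 5W; collecting terms, 457.5 = 7.5W and W* = 61.
Then L* = 4091 - 2.5(61) = 3938.5.

W* = 61, L* = 3938.5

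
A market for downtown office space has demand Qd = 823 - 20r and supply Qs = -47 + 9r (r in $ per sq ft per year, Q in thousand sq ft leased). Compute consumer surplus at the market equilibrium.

Equating demand and supply, 823 - 20r = -47 + 9r gives 29r = 870, so r* = 30.
From the demand curve, Q* = 823 - 20(30) = 223.
Demand choke price (Qd = 0): r = 823/20 = 41.15. Consumer surplus = ½ × (41.15 - 30) × 223 = 1243.225.

Consumer surplus = 1243.225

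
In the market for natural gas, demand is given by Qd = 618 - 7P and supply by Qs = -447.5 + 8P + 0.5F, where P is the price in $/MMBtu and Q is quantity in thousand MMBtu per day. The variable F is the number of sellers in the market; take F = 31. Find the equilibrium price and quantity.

P* = 70, Q* = 128

With F = 31, supply is Qs = -432 + 8P.
Equating demand and supply, 618 - 7P = -432 + 8P gives 15P = 1050, so P* = 70.
Then Q* = 618 - 7(70) = 128.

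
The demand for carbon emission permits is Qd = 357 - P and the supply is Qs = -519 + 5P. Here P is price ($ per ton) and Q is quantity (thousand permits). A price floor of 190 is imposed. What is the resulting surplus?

Surplus = 264

With P fixed at 190, quantity demanded is 167 and quantity supplied is 431.
Surplus = Qs - Qd = 431 - 167 = 264.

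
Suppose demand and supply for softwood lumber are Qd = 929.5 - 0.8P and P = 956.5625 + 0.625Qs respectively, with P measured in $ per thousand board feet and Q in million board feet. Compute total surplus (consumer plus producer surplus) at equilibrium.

Solving each curve for Q: Qs = -1530.5 + 1.6P.
Equating demand and supply, 929.5 - 0.8P = -1530.5 + 1.6P gives 2.4P = 2460, so P* = 1025.
From the demand curve, Q* = 929.5 - 0.8(1025) = 109.5.
Demand choke price = 1161.875; supply choke price = 956.5625. CS = ½(1161.875 - 1025)(109.5) = 7493.90625; PS = ½(1025 - 956.5625)(109.5) = 3746.953125. Total surplus = 11240.859375.

Total surplus = 11240.859375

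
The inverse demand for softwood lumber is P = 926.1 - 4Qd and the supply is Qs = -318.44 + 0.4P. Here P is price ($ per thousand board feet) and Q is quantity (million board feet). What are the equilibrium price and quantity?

In direct form, Qd = 231.525 - 0.25P.
The market clears where 231.525 - 0.25P = -318.44 + 0.4P. Rearranging, 0.65P = 549.965, hence P* = 846.1.
Plugging P* into demand: Q* = 231.525 - 0.25(846.1) = 20.

P* = 846.1, Q* = 20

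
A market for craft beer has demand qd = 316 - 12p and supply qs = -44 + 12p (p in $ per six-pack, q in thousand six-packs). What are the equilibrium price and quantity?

p* = 15, q* = 136

At equilibrium qd = qs, so 316 - 12p = -44 + 12p; collecting terms, 360 = 24p and p* = 15.
Plugging p* into demand: q* = 316 - 12(15) = 136.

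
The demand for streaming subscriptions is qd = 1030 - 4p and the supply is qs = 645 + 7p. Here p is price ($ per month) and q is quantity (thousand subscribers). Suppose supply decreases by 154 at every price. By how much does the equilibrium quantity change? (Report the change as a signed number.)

At equilibrium qd = qs, so 1030 - 4p = 645 + 7p; collecting terms, 385 = 11p and p* = 35.
Then q* = 1030 - 4(35) = 890.
After the shift, supply is qs = 491 + 7p.
The new intersection has 539 = 11p, i.e. p = 49, q = 834.
Δq = 834 - 890 = -56.

Δq = -56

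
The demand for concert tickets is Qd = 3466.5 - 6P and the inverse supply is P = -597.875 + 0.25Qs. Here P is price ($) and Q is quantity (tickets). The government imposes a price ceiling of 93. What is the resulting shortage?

Shortage = 145

In direct form, Qs = 2391.5 + 4P.
Evaluating both curves at the ceiling price 93 gives Qd = 2908.5, Qs = 2763.5.
Shortage = Qd - Qs = 2908.5 - 2763.5 = 145.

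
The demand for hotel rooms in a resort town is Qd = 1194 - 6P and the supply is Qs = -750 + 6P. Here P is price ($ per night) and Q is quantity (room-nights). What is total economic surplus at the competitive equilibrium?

Total surplus = 8214

The market clears where 1194 - 6P = -750 + 6P. Rearranging, 12P = 1944, hence P* = 162.
From the demand curve, Q* = 1194 - 6(162) = 222.
Demand choke price = 199; supply choke price = 125. CS = ½(199 - 162)(222) = 4107; PS = ½(162 - 125)(222) = 4107. Total surplus = 8214.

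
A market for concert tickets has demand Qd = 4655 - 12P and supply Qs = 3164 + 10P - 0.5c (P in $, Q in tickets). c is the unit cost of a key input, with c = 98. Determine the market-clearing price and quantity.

P* = 70, Q* = 3815

With c = 98, supply is Qs = 3115 + 10P.
At equilibrium Qd = Qs, so 4655 - 12P = 3115 + 10P; collecting terms, 1540 = 22P and P* = 70.
Then Q* = 4655 - 12(70) = 3815.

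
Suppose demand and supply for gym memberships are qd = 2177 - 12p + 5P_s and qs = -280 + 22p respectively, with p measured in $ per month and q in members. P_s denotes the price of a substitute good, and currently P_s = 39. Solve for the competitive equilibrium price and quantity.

p* = 78, q* = 1436

With P_s = 39, demand is qd = 2372 - 12p.
Equating demand and supply, 2372 - 12p = -280 + 22p gives 34p = 2652, so p* = 78.
From the demand curve, q* = 2372 - 12(78) = 1436.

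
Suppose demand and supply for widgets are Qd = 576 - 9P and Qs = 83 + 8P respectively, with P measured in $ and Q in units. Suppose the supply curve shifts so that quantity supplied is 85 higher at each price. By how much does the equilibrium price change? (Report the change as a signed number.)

ΔP = -5

At equilibrium Qd = Qs, so 576 - 9P = 83 + 8P; collecting terms, 493 = 17P and P* = 29.
From the demand curve, Q* = 576 - 9(29) = 315.
After the shift, supply is Qs = 168 + 8P.
New equilibrium: 408 = 17P, so P = 24 and Q = 360.
ΔP = 24 - 29 = -5.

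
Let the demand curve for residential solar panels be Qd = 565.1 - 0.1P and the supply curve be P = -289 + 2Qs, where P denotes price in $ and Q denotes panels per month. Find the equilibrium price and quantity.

P* = 701, Q* = 495

In direct form, Qs = 144.5 + 0.5P.
Set Qd = Qs: 565.1 - 0.1P = 144.5 + 0.5P, so 420.6 = 0.6P and P* = 701.
Plugging P* into demand: Q* = 565.1 - 0.1(701) = 495.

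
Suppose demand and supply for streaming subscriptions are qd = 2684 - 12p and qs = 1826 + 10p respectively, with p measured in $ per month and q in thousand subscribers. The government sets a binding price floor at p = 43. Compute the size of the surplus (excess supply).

Surplus = 88

With p fixed at 43, quantity demanded is 2168 and quantity supplied is 2256.
Surplus = qs - qd = 2256 - 2168 = 88.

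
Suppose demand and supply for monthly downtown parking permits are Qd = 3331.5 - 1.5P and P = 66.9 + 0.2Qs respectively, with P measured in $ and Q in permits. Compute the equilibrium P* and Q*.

Solving each curve for Q: Qs = -334.5 + 5P.
The market clears where 3331.5 - 1.5P = -334.5 + 5P. Rearranging, 6.5P = 3666, hence P* = 564.
Plugging P* into demand: Q* = 3331.5 - 1.5(564) = 2485.5.

P* = 564, Q* = 2485.5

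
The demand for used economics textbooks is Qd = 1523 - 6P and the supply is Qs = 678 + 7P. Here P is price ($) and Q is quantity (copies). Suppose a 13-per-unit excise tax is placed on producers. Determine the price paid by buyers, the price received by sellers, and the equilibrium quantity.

P_b = 72, P_s = 59, Q = 1091

The tax drives a wedge P_b - P_s = 13. Substituting P_s = P_b - 13 into supply: Qs = 587 + 7P_b.
Market clearing requires 1523 - 6P_b = 587 + 7P_b; hence 936 = 13P_b and P_b = 72.
Then P_s = 72 - 13 = 59 and Q = 1523 - 6(72) = 1091.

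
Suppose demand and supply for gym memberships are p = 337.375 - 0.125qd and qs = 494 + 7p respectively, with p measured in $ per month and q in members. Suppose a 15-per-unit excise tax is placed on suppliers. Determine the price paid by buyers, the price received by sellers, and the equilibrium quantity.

p_b = 154, p_s = 139, q = 1467

Rewriting in direct form: qd = 2699 - 8p.
Suppliers keep p_s = p_b - 15 per unit, so supply in terms of the buyer price is qs = 389 + 7p_b.
Market clearing requires 2699 - 8p_b = 389 + 7p_b; hence 2310 = 15p_b and p_b = 154.
Then p_s = 154 - 15 = 139 and q = 2699 - 8(154) = 1467.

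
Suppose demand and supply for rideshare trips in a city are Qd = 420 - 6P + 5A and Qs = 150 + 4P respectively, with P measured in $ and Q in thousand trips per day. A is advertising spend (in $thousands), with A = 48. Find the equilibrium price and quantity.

P* = 51, Q* = 354

With A = 48, demand is Qd = 660 - 6P.
Equating demand and supply, 660 - 6P = 150 + 4P gives 10P = 510, so P* = 51.
From the demand curve, Q* = 660 - 6(51) = 354.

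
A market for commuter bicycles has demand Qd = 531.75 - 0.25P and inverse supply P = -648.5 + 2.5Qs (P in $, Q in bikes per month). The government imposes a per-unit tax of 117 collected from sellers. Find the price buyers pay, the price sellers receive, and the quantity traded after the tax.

Solving each curve for Q: Qs = 259.4 + 0.4P.
With a tax of 117 on sellers, they supply based on the net price P_s = P_b - 117, so Qs = 212.6 + 0.4P_b.
Set Qd = Qs: 531.75 - 0.25P_b = 212.6 + 0.4P_b, so 319.15 = 0.65P_b and P_b = 491.
Then P_s = 491 - 117 = 374 and Q = 531.75 - 0.25(491) = 409.

P_b = 491, P_s = 374, Q = 409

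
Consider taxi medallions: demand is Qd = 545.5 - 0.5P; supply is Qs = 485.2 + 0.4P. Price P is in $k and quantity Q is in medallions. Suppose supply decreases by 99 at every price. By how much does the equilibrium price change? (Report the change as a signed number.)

Set Qd = Qs: 545.5 - 0.5P = 485.2 + 0.4P, so 60.3 = 0.9P and P* = 67.
Then Q* = 545.5 - 0.5(67) = 512.
After the shift, supply is Qs = 386.2 + 0.4P.
New equilibrium: 159.3 = 0.9P, so P = 177 and Q = 457.
ΔP = 177 - 67 = 110.

ΔP = 110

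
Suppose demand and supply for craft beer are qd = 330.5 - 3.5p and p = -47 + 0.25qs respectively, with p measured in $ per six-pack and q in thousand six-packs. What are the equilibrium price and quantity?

p* = 19, q* = 264

Rewriting in direct form: qs = 188 + 4p.
The market clears where 330.5 - 3.5p = 188 + 4p. Rearranging, 7.5p = 142.5, hence p* = 19.
From the demand curve, q* = 330.5 - 3.5(19) = 264.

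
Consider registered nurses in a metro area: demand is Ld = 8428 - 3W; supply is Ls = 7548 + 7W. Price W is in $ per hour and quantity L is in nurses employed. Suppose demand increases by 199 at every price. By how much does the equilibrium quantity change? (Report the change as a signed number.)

Equating demand and supply, 8428 - 3W = 7548 + 7W gives 10W = 880, so W* = 88.
Plugging W* into demand: L* = 8428 - 3(88) = 8164.
After the shift, demand is Ld = 8627 - 3W.
New equilibrium: 1079 = 10W, so W = 107.9 and L = 8303.3.
ΔL = 8303.3 - 8164 = 139.3.

ΔL = 139.3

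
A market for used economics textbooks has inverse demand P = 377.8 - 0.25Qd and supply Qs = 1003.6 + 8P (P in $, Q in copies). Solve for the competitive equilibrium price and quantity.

Solving each curve for Q: Qd = 1511.2 - 4P.
The market clears where 1511.2 - 4P = 1003.6 + 8P. Rearranging, 12P = 507.6, hence P* = 42.3.
Then Q* = 1511.2 - 4(42.3) = 1342.

P* = 42.3, Q* = 1342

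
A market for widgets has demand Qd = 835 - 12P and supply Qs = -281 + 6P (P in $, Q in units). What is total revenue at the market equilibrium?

The market clears where 835 - 12P = -281 + 6P. Rearranging, 18P = 1116, hence P* = 62.
Then Q* = 835 - 12(62) = 91.
Total revenue = P* × Q* = 62 × 91 = 5642.

Total revenue = 5642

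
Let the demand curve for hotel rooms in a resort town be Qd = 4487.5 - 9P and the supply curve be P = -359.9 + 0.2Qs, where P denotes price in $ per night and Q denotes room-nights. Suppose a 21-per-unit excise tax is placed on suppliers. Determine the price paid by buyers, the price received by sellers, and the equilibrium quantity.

In direct form, Qs = 1799.5 + 5P.
The tax drives a wedge P_b - P_s = 21. Substituting P_s = P_b - 21 into supply: Qs = 1694.5 + 5P_b.
Set Qd = Qs: 4487.5 - 9P_b = 1694.5 + 5P_b, so 2793 = 14P_b and P_b = 199.5.
Then P_s = 199.5 - 21 = 178.5 and Q = 4487.5 - 9(199.5) = 2692.

P_b = 199.5, P_s = 178.5, Q = 2692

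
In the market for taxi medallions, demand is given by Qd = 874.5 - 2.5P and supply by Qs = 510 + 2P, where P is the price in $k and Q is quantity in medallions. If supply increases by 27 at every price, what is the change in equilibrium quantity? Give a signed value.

At equilibrium Qd = Qs, so 874.5 - 2.5P = 510 + 2P; collecting terms, 364.5 = 4.5P and P* = 81.
From the demand curve, Q* = 874.5 - 2.5(81) = 672.
After the shift, supply is Qs = 537 + 2P.
Re-solving, 4.5P = 337.5 gives P = 75 and Q = 687.
ΔQ = 687 - 672 = 15.

ΔQ = 15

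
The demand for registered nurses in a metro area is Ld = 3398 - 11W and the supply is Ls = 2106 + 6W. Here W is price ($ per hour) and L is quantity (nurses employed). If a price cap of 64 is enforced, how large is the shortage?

Shortage = 204

Evaluating both curves at the ceiling price 64 gives Ld = 2694, Ls = 2490.
Shortage = Ld - Ls = 2694 - 2490 = 204.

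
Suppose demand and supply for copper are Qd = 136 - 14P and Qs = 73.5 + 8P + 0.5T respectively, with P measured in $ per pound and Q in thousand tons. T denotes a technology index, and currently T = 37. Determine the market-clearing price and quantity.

With T = 37, supply is Qs = 92 + 8P.
The market clears where 136 - 14P = 92 + 8P. Rearranging, 22P = 44, hence P* = 2.
Plugging P* into demand: Q* = 136 - 14(2) = 108.

P* = 2, Q* = 108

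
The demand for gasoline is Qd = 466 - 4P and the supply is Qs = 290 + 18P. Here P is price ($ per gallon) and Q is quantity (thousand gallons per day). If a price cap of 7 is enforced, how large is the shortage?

Evaluating both curves at the ceiling price 7 gives Qd = 438, Qs = 416.
Shortage = Qd - Qs = 438 - 416 = 22.

Shortage = 22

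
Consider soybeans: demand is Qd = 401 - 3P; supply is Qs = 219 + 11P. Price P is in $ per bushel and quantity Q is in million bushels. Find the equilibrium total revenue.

Total revenue = 4706

Set Qd = Qs: 401 - 3P = 219 + 11P, so 182 = 14P and P* = 13.
Plugging P* into demand: Q* = 401 - 3(13) = 362.
Total revenue = P* × Q* = 13 × 362 = 4706.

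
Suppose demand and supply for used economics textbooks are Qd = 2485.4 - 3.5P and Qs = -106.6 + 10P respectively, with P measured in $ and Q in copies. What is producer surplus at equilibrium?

At equilibrium Qd = Qs, so 2485.4 - 3.5P = -106.6 + 10P; collecting terms, 2592 = 13.5P and P* = 192.
Plugging P* into demand: Q* = 2485.4 - 3.5(192) = 1813.4.
Supply choke price (Qs = 0): P = 10.66. Producer surplus = ½ × (192 - 10.66) × 1813.4 = 164420.978.

Producer surplus = 164420.978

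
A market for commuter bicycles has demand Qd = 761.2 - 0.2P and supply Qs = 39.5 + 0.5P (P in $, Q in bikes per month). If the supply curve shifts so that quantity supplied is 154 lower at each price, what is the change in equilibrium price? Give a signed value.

The market clears where 761.2 - 0.2P = 39.5 + 0.5P. Rearranging, 0.7P = 721.7, hence P* = 1031.
Substitute back: Q* = 761.2 - 0.2(1031) = 555.
After the shift, supply is Qs = -114.5 + 0.5P.
The new intersection has 875.7 = 0.7P, i.e. P = 1251, Q = 511.
ΔP = 1251 - 1031 = 220.

ΔP = 220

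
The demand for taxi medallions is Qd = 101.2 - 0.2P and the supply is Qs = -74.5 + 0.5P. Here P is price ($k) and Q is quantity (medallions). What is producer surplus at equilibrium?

Set Qd = Qs: 101.2 - 0.2P = -74.5 + 0.5P, so 175.7 = 0.7P and P* = 251.
Then Q* = 101.2 - 0.2(251) = 51.
Supply choke price (Qs = 0): P = 149. Producer surplus = ½ × (251 - 149) × 51 = 2601.

Producer surplus = 2601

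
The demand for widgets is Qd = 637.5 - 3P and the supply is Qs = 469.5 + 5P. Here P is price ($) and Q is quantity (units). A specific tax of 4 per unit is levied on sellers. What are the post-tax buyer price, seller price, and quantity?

With a tax of 4 on sellers, they supply based on the net price P_s = P_b - 4, so Qs = 449.5 + 5P_b.
Market clearing requires 637.5 - 3P_b = 449.5 + 5P_b; hence 188 = 8P_b and P_b = 23.5.
Then P_s = 23.5 - 4 = 19.5 and Q = 637.5 - 3(23.5) = 567.

P_b = 23.5, P_s = 19.5, Q = 567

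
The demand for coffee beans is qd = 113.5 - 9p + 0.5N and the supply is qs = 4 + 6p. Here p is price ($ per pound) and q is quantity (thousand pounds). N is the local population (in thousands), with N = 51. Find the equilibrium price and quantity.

With N = 51, demand is qd = 139 - 9p.
Equating demand and supply, 139 - 9p = 4 + 6p gives 15p = 135, so p* = 9.
Substitute back: q* = 139 - 9(9) = 58.

p* = 9, q* = 58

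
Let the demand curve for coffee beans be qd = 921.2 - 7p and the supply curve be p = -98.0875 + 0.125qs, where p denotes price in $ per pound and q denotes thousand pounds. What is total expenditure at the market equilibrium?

Solving each curve for q: qs = 784.7 + 8p.
At equilibrium qd = qs, so 921.2 - 7p = 784.7 + 8p; collecting terms, 136.5 = 15p and p* = 9.1.
Plugging p* into demand: q* = 921.2 - 7(9.1) = 857.5.
Total expenditure = p* × q* = 9.1 × 857.5 = 7803.25.

Total expenditure = 7803.25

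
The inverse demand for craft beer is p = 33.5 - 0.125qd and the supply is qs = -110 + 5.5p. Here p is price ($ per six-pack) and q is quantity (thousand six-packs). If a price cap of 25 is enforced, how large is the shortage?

Shortage = 40.5

Rewriting in direct form: qd = 268 - 8p.
At p = 25: qd = 68 and qs = 27.5.
Shortage = qd - qs = 68 - 27.5 = 40.5.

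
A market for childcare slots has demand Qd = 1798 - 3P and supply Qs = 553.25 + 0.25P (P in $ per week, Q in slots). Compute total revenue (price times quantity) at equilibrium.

Set Qd = Qs: 1798 - 3P = 553.25 + 0.25P, so 1244.75 = 3.25P and P* = 383.
Substitute back: Q* = 1798 - 3(383) = 649.
Total revenue = P* × Q* = 383 × 649 = 248567.

Total revenue = 248567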